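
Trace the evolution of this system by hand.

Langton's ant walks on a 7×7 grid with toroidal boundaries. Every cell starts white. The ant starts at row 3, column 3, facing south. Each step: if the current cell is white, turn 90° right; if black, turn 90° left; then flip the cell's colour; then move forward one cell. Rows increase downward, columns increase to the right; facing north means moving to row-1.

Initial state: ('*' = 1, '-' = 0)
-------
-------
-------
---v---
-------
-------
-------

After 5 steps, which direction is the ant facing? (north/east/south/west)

east

step 0: -------
-------
-------
---v---
-------
-------
-------
step 1: -------
-------
-------
--<*---
-------
-------
-------
step 2: -------
-------
--^----
--**---
-------
-------
-------
step 3: -------
-------
--*>---
--**---
-------
-------
-------
step 4: -------
-------
--**---
--*v---
-------
-------
-------
step 5: -------
-------
--**---
--*->--
-------
-------
-------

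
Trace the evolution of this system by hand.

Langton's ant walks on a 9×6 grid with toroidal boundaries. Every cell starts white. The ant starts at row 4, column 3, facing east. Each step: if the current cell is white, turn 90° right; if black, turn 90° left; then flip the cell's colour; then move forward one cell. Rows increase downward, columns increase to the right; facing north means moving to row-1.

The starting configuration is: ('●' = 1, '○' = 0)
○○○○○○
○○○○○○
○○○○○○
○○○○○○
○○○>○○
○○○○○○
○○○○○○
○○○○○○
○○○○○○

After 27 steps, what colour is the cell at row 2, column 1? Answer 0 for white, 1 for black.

k=0  ○○○○○○
○○○○○○
○○○○○○
○○○○○○
○○○>○○
○○○○○○
○○○○○○
○○○○○○
○○○○○○
k=1  ○○○○○○
○○○○○○
○○○○○○
○○○○○○
○○○●○○
○○○v○○
○○○○○○
○○○○○○
○○○○○○
k=2  ○○○○○○
○○○○○○
○○○○○○
○○○○○○
○○○●○○
○○<●○○
○○○○○○
○○○○○○
○○○○○○
k=3  ○○○○○○
○○○○○○
○○○○○○
○○○○○○
○○^●○○
○○●●○○
○○○○○○
○○○○○○
○○○○○○
k=4  ○○○○○○
○○○○○○
○○○○○○
○○○○○○
○○●>○○
○○●●○○
○○○○○○
○○○○○○
○○○○○○
k=5  ○○○○○○
○○○○○○
○○○○○○
○○○^○○
○○●○○○
○○●●○○
○○○○○○
○○○○○○
○○○○○○
k=6  ○○○○○○
○○○○○○
○○○○○○
○○○●>○
○○●○○○
○○●●○○
○○○○○○
○○○○○○
○○○○○○
k=7  ○○○○○○
○○○○○○
○○○○○○
○○○●●○
○○●○v○
○○●●○○
○○○○○○
○○○○○○
○○○○○○
k=8  ○○○○○○
○○○○○○
○○○○○○
○○○●●○
○○●<●○
○○●●○○
○○○○○○
○○○○○○
○○○○○○
k=9  ○○○○○○
○○○○○○
○○○○○○
○○○^●○
○○●●●○
○○●●○○
○○○○○○
○○○○○○
○○○○○○
k=10  ○○○○○○
○○○○○○
○○○○○○
○○<○●○
○○●●●○
○○●●○○
○○○○○○
○○○○○○
○○○○○○
k=11  ○○○○○○
○○○○○○
○○^○○○
○○●○●○
○○●●●○
○○●●○○
○○○○○○
○○○○○○
○○○○○○
k=12  ○○○○○○
○○○○○○
○○●>○○
○○●○●○
○○●●●○
○○●●○○
○○○○○○
○○○○○○
○○○○○○
k=13  ○○○○○○
○○○○○○
○○●●○○
○○●v●○
○○●●●○
○○●●○○
○○○○○○
○○○○○○
○○○○○○
k=14  ○○○○○○
○○○○○○
○○●●○○
○○<●●○
○○●●●○
○○●●○○
○○○○○○
○○○○○○
○○○○○○
k=15  ○○○○○○
○○○○○○
○○●●○○
○○○●●○
○○v●●○
○○●●○○
○○○○○○
○○○○○○
○○○○○○
k=16  ○○○○○○
○○○○○○
○○●●○○
○○○●●○
○○○>●○
○○●●○○
○○○○○○
○○○○○○
○○○○○○
k=17  ○○○○○○
○○○○○○
○○●●○○
○○○^●○
○○○○●○
○○●●○○
○○○○○○
○○○○○○
○○○○○○
k=18  ○○○○○○
○○○○○○
○○●●○○
○○<○●○
○○○○●○
○○●●○○
○○○○○○
○○○○○○
○○○○○○
k=19  ○○○○○○
○○○○○○
○○^●○○
○○●○●○
○○○○●○
○○●●○○
○○○○○○
○○○○○○
○○○○○○
k=20  ○○○○○○
○○○○○○
○<○●○○
○○●○●○
○○○○●○
○○●●○○
○○○○○○
○○○○○○
○○○○○○
k=21  ○○○○○○
○^○○○○
○●○●○○
○○●○●○
○○○○●○
○○●●○○
○○○○○○
○○○○○○
○○○○○○
k=22  ○○○○○○
○●>○○○
○●○●○○
○○●○●○
○○○○●○
○○●●○○
○○○○○○
○○○○○○
○○○○○○
k=23  ○○○○○○
○●●○○○
○●v●○○
○○●○●○
○○○○●○
○○●●○○
○○○○○○
○○○○○○
○○○○○○
k=24  ○○○○○○
○●●○○○
○<●●○○
○○●○●○
○○○○●○
○○●●○○
○○○○○○
○○○○○○
○○○○○○
k=25  ○○○○○○
○●●○○○
○○●●○○
○v●○●○
○○○○●○
○○●●○○
○○○○○○
○○○○○○
○○○○○○
k=26  ○○○○○○
○●●○○○
○○●●○○
<●●○●○
○○○○●○
○○●●○○
○○○○○○
○○○○○○
○○○○○○
k=27  ○○○○○○
○●●○○○
^○●●○○
●●●○●○
○○○○●○
○○●●○○
○○○○○○
○○○○○○
○○○○○○

0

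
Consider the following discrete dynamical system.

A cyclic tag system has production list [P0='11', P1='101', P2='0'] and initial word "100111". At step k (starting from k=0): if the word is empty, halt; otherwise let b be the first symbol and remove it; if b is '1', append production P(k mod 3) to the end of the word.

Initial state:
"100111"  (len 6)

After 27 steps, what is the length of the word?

k=0  "100111"  (len 6)
k=1  "0011111"  (len 7)
k=2  "011111"  (len 6)
k=3  "11111"  (len 5)
k=4  "111111"  (len 6)
k=5  "11111101"  (len 8)
k=6  "11111010"  (len 8)
k=7  "111101011"  (len 9)
k=8  "11101011101"  (len 11)
k=9  "11010111010"  (len 11)
k=10  "101011101011"  (len 12)
k=11  "01011101011101"  (len 14)
k=12  "1011101011101"  (len 13)
k=13  "01110101110111"  (len 14)
k=14  "1110101110111"  (len 13)
k=15  "1101011101110"  (len 13)
k=16  "10101110111011"  (len 14)
k=17  "0101110111011101"  (len 16)
k=18  "101110111011101"  (len 15)
k=19  "0111011101110111"  (len 16)
k=20  "111011101110111"  (len 15)
k=21  "110111011101110"  (len 15)
k=22  "1011101110111011"  (len 16)
k=23  "011101110111011101"  (len 18)
k=24  "11101110111011101"  (len 17)
k=25  "110111011101110111"  (len 18)
k=26  "10111011101110111101"  (len 20)
k=27  "01110111011101111010"  (len 20)

20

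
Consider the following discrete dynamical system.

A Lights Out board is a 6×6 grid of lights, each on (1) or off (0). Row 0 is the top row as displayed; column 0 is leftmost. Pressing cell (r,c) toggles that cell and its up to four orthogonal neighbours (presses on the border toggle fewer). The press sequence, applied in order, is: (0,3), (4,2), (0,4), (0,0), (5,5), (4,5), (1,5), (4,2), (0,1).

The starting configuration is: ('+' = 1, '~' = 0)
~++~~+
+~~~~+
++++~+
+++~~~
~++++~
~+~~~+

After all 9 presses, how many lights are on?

19

k=0  ~++~~+
+~~~~+
++++~+
+++~~~
~++++~
~+~~~+
k=1  ~+~+++
+~~+~+
++++~+
+++~~~
~++++~
~+~~~+
k=2  ~+~+++
+~~+~+
++++~+
++~~~~
~~~~+~
~++~~+
k=3  ~+~~~~
+~~+++
++++~+
++~~~~
~~~~+~
~++~~+
k=4  +~~~~~
~~~+++
++++~+
++~~~~
~~~~+~
~++~~+
k=5  +~~~~~
~~~+++
++++~+
++~~~~
~~~~++
~++~+~
k=6  +~~~~~
~~~+++
++++~+
++~~~+
~~~~~~
~++~++
k=7  +~~~~+
~~~+~~
++++~~
++~~~+
~~~~~~
~++~++
k=8  +~~~~+
~~~+~~
++++~~
+++~~+
~+++~~
~+~~++
k=9  ~++~~+
~+~+~~
++++~~
+++~~+
~+++~~
~+~~++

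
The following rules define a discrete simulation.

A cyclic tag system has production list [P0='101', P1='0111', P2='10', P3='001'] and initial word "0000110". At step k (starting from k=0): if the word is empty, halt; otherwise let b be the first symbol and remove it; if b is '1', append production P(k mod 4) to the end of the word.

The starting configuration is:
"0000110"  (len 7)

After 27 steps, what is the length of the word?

gen 0: "0000110"  (len 7)
gen 1: "000110"  (len 6)
gen 2: "00110"  (len 5)
gen 3: "0110"  (len 4)
gen 4: "110"  (len 3)
gen 5: "10101"  (len 5)
gen 6: "01010111"  (len 8)
gen 7: "1010111"  (len 7)
gen 8: "010111001"  (len 9)
gen 9: "10111001"  (len 8)
gen 10: "01110010111"  (len 11)
gen 11: "1110010111"  (len 10)
gen 12: "110010111001"  (len 12)
gen 13: "10010111001101"  (len 14)
gen 14: "00101110011010111"  (len 17)
gen 15: "0101110011010111"  (len 16)
gen 16: "101110011010111"  (len 15)
gen 17: "01110011010111101"  (len 17)
gen 18: "1110011010111101"  (len 16)
gen 19: "11001101011110110"  (len 17)
gen 20: "1001101011110110001"  (len 19)
gen 21: "001101011110110001101"  (len 21)
gen 22: "01101011110110001101"  (len 20)
gen 23: "1101011110110001101"  (len 19)
gen 24: "101011110110001101001"  (len 21)
gen 25: "01011110110001101001101"  (len 23)
gen 26: "1011110110001101001101"  (len 22)
gen 27: "01111011000110100110110"  (len 23)

23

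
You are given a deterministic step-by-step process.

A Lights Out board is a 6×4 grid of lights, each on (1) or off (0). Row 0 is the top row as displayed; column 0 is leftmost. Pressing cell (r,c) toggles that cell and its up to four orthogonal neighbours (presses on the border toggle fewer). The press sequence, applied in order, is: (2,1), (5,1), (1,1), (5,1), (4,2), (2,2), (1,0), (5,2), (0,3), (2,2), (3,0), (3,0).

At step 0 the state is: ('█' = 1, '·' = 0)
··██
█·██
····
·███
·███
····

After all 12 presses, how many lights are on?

k=0  ··██
█·██
····
·███
·███
····
k=1  ··██
████
███·
··██
·███
····
k=2  ··██
████
███·
··██
··██
███·
k=3  ·███
···█
█·█·
··██
··██
███·
k=4  ·███
···█
█·█·
··██
·███
····
k=5  ·███
···█
█·█·
···█
····
··█·
k=6  ·███
··██
██·█
··██
····
··█·
k=7  ████
████
·█·█
··██
····
··█·
k=8  ████
████
·█·█
··██
··█·
·█·█
k=9  ██··
███·
·█·█
··██
··█·
·█·█
k=10  ██··
██··
··█·
···█
··█·
·█·█
k=11  ██··
██··
█·█·
██·█
█·█·
·█·█
k=12  ██··
██··
··█·
···█
··█·
·█·█

9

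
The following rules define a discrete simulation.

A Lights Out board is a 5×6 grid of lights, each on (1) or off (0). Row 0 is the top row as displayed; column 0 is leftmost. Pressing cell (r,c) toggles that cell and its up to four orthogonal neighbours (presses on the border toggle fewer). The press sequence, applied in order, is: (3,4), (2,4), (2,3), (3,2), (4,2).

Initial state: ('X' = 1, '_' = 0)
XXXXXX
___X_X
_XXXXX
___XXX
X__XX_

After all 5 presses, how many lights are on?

k=0  XXXXXX
___X_X
_XXXXX
___XXX
X__XX_
k=1  XXXXXX
___X_X
_XXX_X
______
X__X__
k=2  XXXXXX
___XXX
_XX_X_
____X_
X__X__
k=3  XXXXXX
____XX
_X_X__
___XX_
X__X__
k=4  XXXXXX
____XX
_XXX__
_XX_X_
X_XX__
k=5  XXXXXX
____XX
_XXX__
_X__X_
XX____

15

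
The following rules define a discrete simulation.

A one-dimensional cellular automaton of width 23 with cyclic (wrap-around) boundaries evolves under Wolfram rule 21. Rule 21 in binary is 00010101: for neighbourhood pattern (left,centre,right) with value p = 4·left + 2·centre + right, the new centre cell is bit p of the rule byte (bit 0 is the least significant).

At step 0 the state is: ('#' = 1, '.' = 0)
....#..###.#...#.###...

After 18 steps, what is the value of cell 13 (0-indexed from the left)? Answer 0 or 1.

k=0  ....#..###.#...#.###...
k=1  ###.##.....###.#....###
k=2  ......####.....####....
k=3  #####.....####.....####
k=4  .....####.....####.....
k=5  ####.....####.....#####
k=6  ....####.....####......
k=7  ###.....####.....######
k=8  ...####.....####.......
k=9  ##.....####.....#######
k=10  ..####.....####........
k=11  #.....####.....########
k=12  .####.....####.........
k=13  .....####.....#########
k=14  ####.....####..........
k=15  ....####.....#########.
k=16  ###.....####..........#
k=17  ...####.....#########..
k=18  ##.....####..........##

0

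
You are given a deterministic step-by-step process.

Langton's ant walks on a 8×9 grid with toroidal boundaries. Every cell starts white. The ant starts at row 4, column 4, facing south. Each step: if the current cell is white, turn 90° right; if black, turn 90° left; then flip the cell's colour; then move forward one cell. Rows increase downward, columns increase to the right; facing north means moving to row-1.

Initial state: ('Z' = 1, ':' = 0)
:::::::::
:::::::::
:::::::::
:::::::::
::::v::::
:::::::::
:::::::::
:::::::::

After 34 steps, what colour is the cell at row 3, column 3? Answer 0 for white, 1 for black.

1

t=0: :::::::::
:::::::::
:::::::::
:::::::::
::::v::::
:::::::::
:::::::::
:::::::::
t=1: :::::::::
:::::::::
:::::::::
:::::::::
:::<Z::::
:::::::::
:::::::::
:::::::::
t=2: :::::::::
:::::::::
:::::::::
:::^:::::
:::ZZ::::
:::::::::
:::::::::
:::::::::
t=3: :::::::::
:::::::::
:::::::::
:::Z>::::
:::ZZ::::
:::::::::
:::::::::
:::::::::
t=4: :::::::::
:::::::::
:::::::::
:::ZZ::::
:::Zv::::
:::::::::
:::::::::
:::::::::
t=5: :::::::::
:::::::::
:::::::::
:::ZZ::::
:::Z:>:::
:::::::::
:::::::::
:::::::::
t=6: :::::::::
:::::::::
:::::::::
:::ZZ::::
:::Z:Z:::
:::::v:::
:::::::::
:::::::::
t=7: :::::::::
:::::::::
:::::::::
:::ZZ::::
:::Z:Z:::
::::<Z:::
:::::::::
:::::::::
t=8: :::::::::
:::::::::
:::::::::
:::ZZ::::
:::Z^Z:::
::::ZZ:::
:::::::::
:::::::::
t=9: :::::::::
:::::::::
:::::::::
:::ZZ::::
:::ZZ>:::
::::ZZ:::
:::::::::
:::::::::
t=10: :::::::::
:::::::::
:::::::::
:::ZZ^:::
:::ZZ::::
::::ZZ:::
:::::::::
:::::::::
t=11: :::::::::
:::::::::
:::::::::
:::ZZZ>::
:::ZZ::::
::::ZZ:::
:::::::::
:::::::::
t=12: :::::::::
:::::::::
:::::::::
:::ZZZZ::
:::ZZ:v::
::::ZZ:::
:::::::::
:::::::::
t=13: :::::::::
:::::::::
:::::::::
:::ZZZZ::
:::ZZ<Z::
::::ZZ:::
:::::::::
:::::::::
t=14: :::::::::
:::::::::
:::::::::
:::ZZ^Z::
:::ZZZZ::
::::ZZ:::
:::::::::
:::::::::
t=15: :::::::::
:::::::::
:::::::::
:::Z<:Z::
:::ZZZZ::
::::ZZ:::
:::::::::
:::::::::
t=16: :::::::::
:::::::::
:::::::::
:::Z::Z::
:::ZvZZ::
::::ZZ:::
:::::::::
:::::::::
t=17: :::::::::
:::::::::
:::::::::
:::Z::Z::
:::Z:>Z::
::::ZZ:::
:::::::::
:::::::::
t=18: :::::::::
:::::::::
:::::::::
:::Z:^Z::
:::Z::Z::
::::ZZ:::
:::::::::
:::::::::
t=19: :::::::::
:::::::::
:::::::::
:::Z:Z>::
:::Z::Z::
::::ZZ:::
:::::::::
:::::::::
t=20: :::::::::
:::::::::
::::::^::
:::Z:Z:::
:::Z::Z::
::::ZZ:::
:::::::::
:::::::::
t=21: :::::::::
:::::::::
::::::Z>:
:::Z:Z:::
:::Z::Z::
::::ZZ:::
:::::::::
:::::::::
t=22: :::::::::
:::::::::
::::::ZZ:
:::Z:Z:v:
:::Z::Z::
::::ZZ:::
:::::::::
:::::::::
t=23: :::::::::
:::::::::
::::::ZZ:
:::Z:Z<Z:
:::Z::Z::
::::ZZ:::
:::::::::
:::::::::
t=24: :::::::::
:::::::::
::::::^Z:
:::Z:ZZZ:
:::Z::Z::
::::ZZ:::
:::::::::
:::::::::
t=25: :::::::::
:::::::::
:::::<:Z:
:::Z:ZZZ:
:::Z::Z::
::::ZZ:::
:::::::::
:::::::::
t=26: :::::::::
:::::^:::
:::::Z:Z:
:::Z:ZZZ:
:::Z::Z::
::::ZZ:::
:::::::::
:::::::::
t=27: :::::::::
:::::Z>::
:::::Z:Z:
:::Z:ZZZ:
:::Z::Z::
::::ZZ:::
:::::::::
:::::::::
t=28: :::::::::
:::::ZZ::
:::::ZvZ:
:::Z:ZZZ:
:::Z::Z::
::::ZZ:::
:::::::::
:::::::::
t=29: :::::::::
:::::ZZ::
:::::<ZZ:
:::Z:ZZZ:
:::Z::Z::
::::ZZ:::
:::::::::
:::::::::
t=30: :::::::::
:::::ZZ::
::::::ZZ:
:::Z:vZZ:
:::Z::Z::
::::ZZ:::
:::::::::
:::::::::
t=31: :::::::::
:::::ZZ::
::::::ZZ:
:::Z::>Z:
:::Z::Z::
::::ZZ:::
:::::::::
:::::::::
t=32: :::::::::
:::::ZZ::
::::::^Z:
:::Z:::Z:
:::Z::Z::
::::ZZ:::
:::::::::
:::::::::
t=33: :::::::::
:::::ZZ::
:::::<:Z:
:::Z:::Z:
:::Z::Z::
::::ZZ:::
:::::::::
:::::::::
t=34: :::::::::
:::::^Z::
:::::Z:Z:
:::Z:::Z:
:::Z::Z::
::::ZZ:::
:::::::::
:::::::::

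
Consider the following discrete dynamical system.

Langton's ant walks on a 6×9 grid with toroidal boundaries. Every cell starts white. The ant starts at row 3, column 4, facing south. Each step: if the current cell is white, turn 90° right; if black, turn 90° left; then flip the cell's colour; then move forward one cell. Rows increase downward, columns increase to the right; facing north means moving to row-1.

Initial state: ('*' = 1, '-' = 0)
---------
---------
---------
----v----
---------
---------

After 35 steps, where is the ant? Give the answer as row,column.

0) ---------
---------
---------
----v----
---------
---------
1) ---------
---------
---------
---<*----
---------
---------
2) ---------
---------
---^-----
---**----
---------
---------
3) ---------
---------
---*>----
---**----
---------
---------
4) ---------
---------
---**----
---*v----
---------
---------
5) ---------
---------
---**----
---*->---
---------
---------
6) ---------
---------
---**----
---*-*---
-----v---
---------
7) ---------
---------
---**----
---*-*---
----<*---
---------
8) ---------
---------
---**----
---*^*---
----**---
---------
9) ---------
---------
---**----
---**>---
----**---
---------
10) ---------
---------
---**^---
---**----
----**---
---------
11) ---------
---------
---***>--
---**----
----**---
---------
12) ---------
---------
---****--
---**-v--
----**---
---------
13) ---------
---------
---****--
---**<*--
----**---
---------
14) ---------
---------
---**^*--
---****--
----**---
---------
15) ---------
---------
---*<-*--
---****--
----**---
---------
16) ---------
---------
---*--*--
---*v**--
----**---
---------
17) ---------
---------
---*--*--
---*->*--
----**---
---------
18) ---------
---------
---*-^*--
---*--*--
----**---
---------
19) ---------
---------
---*-*>--
---*--*--
----**---
---------
20) ---------
------^--
---*-*---
---*--*--
----**---
---------
21) ---------
------*>-
---*-*---
---*--*--
----**---
---------
22) ---------
------**-
---*-*-v-
---*--*--
----**---
---------
23) ---------
------**-
---*-*<*-
---*--*--
----**---
---------
24) ---------
------^*-
---*-***-
---*--*--
----**---
---------
25) ---------
-----<-*-
---*-***-
---*--*--
----**---
---------
26) -----^---
-----*-*-
---*-***-
---*--*--
----**---
---------
27) -----*>--
-----*-*-
---*-***-
---*--*--
----**---
---------
28) -----**--
-----*v*-
---*-***-
---*--*--
----**---
---------
29) -----**--
-----<**-
---*-***-
---*--*--
----**---
---------
30) -----**--
------**-
---*-v**-
---*--*--
----**---
---------
31) -----**--
------**-
---*-->*-
---*--*--
----**---
---------
32) -----**--
------^*-
---*---*-
---*--*--
----**---
---------
33) -----**--
-----<-*-
---*---*-
---*--*--
----**---
---------
34) -----^*--
-----*-*-
---*---*-
---*--*--
----**---
---------
35) ----<-*--
-----*-*-
---*---*-
---*--*--
----**---
---------

0,4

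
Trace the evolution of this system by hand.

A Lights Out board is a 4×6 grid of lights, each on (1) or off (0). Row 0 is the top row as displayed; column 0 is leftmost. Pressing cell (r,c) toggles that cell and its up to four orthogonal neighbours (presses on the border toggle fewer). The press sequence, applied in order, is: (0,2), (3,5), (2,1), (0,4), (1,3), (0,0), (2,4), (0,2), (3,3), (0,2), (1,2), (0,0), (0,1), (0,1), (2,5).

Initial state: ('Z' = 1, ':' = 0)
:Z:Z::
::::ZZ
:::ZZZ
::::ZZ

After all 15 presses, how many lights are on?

step 0: :Z:Z::
::::ZZ
:::ZZZ
::::ZZ
step 1: ::Z:::
::Z:ZZ
:::ZZZ
::::ZZ
step 2: ::Z:::
::Z:ZZ
:::ZZ:
::::::
step 3: ::Z:::
:ZZ:ZZ
ZZZZZ:
:Z::::
step 4: ::ZZZZ
:ZZ::Z
ZZZZZ:
:Z::::
step 5: ::Z:ZZ
:Z:ZZZ
ZZZ:Z:
:Z::::
step 6: ZZZ:ZZ
ZZ:ZZZ
ZZZ:Z:
:Z::::
step 7: ZZZ:ZZ
ZZ:Z:Z
ZZZZ:Z
:Z::Z:
step 8: Z::ZZZ
ZZZZ:Z
ZZZZ:Z
:Z::Z:
step 9: Z::ZZZ
ZZZZ:Z
ZZZ::Z
:ZZZ::
step 10: ZZZ:ZZ
ZZ:Z:Z
ZZZ::Z
:ZZZ::
step 11: ZZ::ZZ
Z:Z::Z
ZZ:::Z
:ZZZ::
step 12: ::::ZZ
::Z::Z
ZZ:::Z
:ZZZ::
step 13: ZZZ:ZZ
:ZZ::Z
ZZ:::Z
:ZZZ::
step 14: ::::ZZ
::Z::Z
ZZ:::Z
:ZZZ::
step 15: ::::ZZ
::Z:::
ZZ::Z:
:ZZZ:Z

10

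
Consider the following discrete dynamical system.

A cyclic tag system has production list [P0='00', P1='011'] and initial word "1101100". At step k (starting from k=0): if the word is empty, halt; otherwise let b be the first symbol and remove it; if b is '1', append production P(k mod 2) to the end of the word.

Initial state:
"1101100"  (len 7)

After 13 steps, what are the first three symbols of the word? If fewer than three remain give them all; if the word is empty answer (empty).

k=0  "1101100"  (len 7)
k=1  "10110000"  (len 8)
k=2  "0110000011"  (len 10)
k=3  "110000011"  (len 9)
k=4  "10000011011"  (len 11)
k=5  "000001101100"  (len 12)
k=6  "00001101100"  (len 11)
k=7  "0001101100"  (len 10)
k=8  "001101100"  (len 9)
k=9  "01101100"  (len 8)
k=10  "1101100"  (len 7)
k=11  "10110000"  (len 8)
k=12  "0110000011"  (len 10)
k=13  "110000011"  (len 9)

110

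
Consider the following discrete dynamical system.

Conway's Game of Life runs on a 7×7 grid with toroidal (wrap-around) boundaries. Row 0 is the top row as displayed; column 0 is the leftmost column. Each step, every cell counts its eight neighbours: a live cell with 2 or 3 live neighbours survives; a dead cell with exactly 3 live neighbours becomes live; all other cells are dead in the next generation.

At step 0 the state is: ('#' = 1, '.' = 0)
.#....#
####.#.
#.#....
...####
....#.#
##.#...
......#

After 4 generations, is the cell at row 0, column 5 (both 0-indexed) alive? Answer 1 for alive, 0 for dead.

0

t=0: .#....#
####.#.
#.#....
...####
....#.#
##.#...
......#
t=1: .#...##
...#...
#......
#..##.#
..#...#
#....##
.##...#
t=2: .#...##
#.....#
#..##.#
##.#.##
.#.##..
..#..#.
.##....
t=3: .##..##
.#..#..
..###..
.#.....
.#.#...
....#..
###..##
t=4: ...##..
##..#..
.####..
.#..#..
..#....
...####
..###..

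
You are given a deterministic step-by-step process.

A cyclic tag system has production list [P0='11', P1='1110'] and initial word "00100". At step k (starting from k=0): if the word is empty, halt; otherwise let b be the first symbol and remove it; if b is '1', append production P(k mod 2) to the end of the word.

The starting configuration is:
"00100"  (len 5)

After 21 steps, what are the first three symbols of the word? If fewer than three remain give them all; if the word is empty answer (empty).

0) "00100"  (len 5)
1) "0100"  (len 4)
2) "100"  (len 3)
3) "0011"  (len 4)
4) "011"  (len 3)
5) "11"  (len 2)
6) "11110"  (len 5)
7) "111011"  (len 6)
8) "110111110"  (len 9)
9) "1011111011"  (len 10)
10) "0111110111110"  (len 13)
11) "111110111110"  (len 12)
12) "111101111101110"  (len 15)
13) "1110111110111011"  (len 16)
14) "1101111101110111110"  (len 19)
15) "10111110111011111011"  (len 20)
16) "01111101110111110111110"  (len 23)
17) "1111101110111110111110"  (len 22)
18) "1111011101111101111101110"  (len 25)
19) "11101110111110111110111011"  (len 26)
20) "11011101111101111101110111110"  (len 29)
21) "101110111110111110111011111011"  (len 30)

101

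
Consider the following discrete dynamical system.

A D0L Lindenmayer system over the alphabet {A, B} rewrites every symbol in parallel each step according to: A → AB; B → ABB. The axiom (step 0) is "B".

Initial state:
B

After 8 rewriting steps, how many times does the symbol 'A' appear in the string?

987

step 0: B
step 1: ABB
step 2: ABABBABB
step 3: ABABBABABBABBABABBABB
step 4: ABABBABABBABBABABBABABBABBABABBABBABABBABABBABBABABBABB
step 5: ABABBABABBABBABABBABABBABBABABBABBABABBABABBABBABABBABABBA…ABBABABBABABBABBABABBABABBABBABABBABBABABBABABBABBABABBABB  (len 144)
step 6: ABABBABABBABBABABBABABBABBABABBABBABABBABABBABBABABBABABBA…ABBABABBABABBABBABABBABABBABBABABBABBABABBABABBABBABABBABB  (len 377)
step 7: ABABBABABBABBABABBABABBABBABABBABBABABBABABBABBABABBABABBA…ABBABABBABABBABBABABBABABBABBABABBABBABABBABABBABBABABBABB  (len 987)
step 8: ABABBABABBABBABABBABABBABBABABBABBABABBABABBABBABABBABABBA…ABBABABBABABBABBABABBABABBABBABABBABBABABBABABBABBABABBABB  (len 2584)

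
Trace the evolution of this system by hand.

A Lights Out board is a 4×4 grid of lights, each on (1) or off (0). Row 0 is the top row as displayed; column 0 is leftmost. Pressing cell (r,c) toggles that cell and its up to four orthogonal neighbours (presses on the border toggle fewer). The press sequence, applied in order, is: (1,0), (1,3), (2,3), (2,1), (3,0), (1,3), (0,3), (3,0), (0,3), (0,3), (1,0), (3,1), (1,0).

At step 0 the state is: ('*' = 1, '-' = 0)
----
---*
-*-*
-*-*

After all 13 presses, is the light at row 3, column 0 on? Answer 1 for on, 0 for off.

k=0  ----
---*
-*-*
-*-*
k=1  *---
**-*
**-*
-*-*
k=2  *--*
***-
**--
-*-*
k=3  *--*
****
****
-*--
k=4  *--*
*-**
---*
----
k=5  *--*
*-**
*--*
**--
k=6  *---
*---
*---
**--
k=7  *-**
*--*
*---
**--
k=8  *-**
*--*
----
----
k=9  *---
*---
----
----
k=10  *-**
*--*
----
----
k=11  --**
-*-*
*---
----
k=12  --**
-*-*
**--
***-
k=13  *-**
*--*
-*--
***-

1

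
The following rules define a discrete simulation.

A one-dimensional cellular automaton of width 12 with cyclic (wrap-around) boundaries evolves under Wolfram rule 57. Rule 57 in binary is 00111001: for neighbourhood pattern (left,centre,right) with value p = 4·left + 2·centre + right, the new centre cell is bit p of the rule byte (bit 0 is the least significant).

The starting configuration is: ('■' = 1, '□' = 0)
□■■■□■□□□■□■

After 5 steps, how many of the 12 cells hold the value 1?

6

k=0  □■■■□■□□□■□■
k=1  ■■□□■□■■□□■□
k=2  ■□■□□■■□■□□■
k=3  □■□■□■□■□■□■
k=4  ■□■□■□■□■□■□
k=5  □■□■□■□■□■□■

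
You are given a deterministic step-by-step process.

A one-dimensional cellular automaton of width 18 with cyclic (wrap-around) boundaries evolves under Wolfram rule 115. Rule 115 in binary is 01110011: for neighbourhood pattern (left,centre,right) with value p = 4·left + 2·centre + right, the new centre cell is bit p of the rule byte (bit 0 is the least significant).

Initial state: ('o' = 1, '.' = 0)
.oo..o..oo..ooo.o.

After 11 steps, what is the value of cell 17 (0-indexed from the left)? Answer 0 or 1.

k=0  .oo..o..oo..ooo.o.
k=1  o.ooo.oo.ooo..oo.o
k=2  oo..oo.oo..ooo.oo.
k=3  .ooo.oo.ooo..oo.oo
k=4  o..oo.oo..ooo.oo.o
k=5  ooo.oo.ooo..oo.oo.
k=6  ..oo.oo..ooo.oo.oo
k=7  oo.oo.ooo..oo.oo.o
k=8  .oo.oo..ooo.oo.oo.
k=9  o.oo.ooo..oo.oo.oo
k=10  oo.oo..ooo.oo.oo..
k=11  .oo.ooo..oo.oo.ooo

1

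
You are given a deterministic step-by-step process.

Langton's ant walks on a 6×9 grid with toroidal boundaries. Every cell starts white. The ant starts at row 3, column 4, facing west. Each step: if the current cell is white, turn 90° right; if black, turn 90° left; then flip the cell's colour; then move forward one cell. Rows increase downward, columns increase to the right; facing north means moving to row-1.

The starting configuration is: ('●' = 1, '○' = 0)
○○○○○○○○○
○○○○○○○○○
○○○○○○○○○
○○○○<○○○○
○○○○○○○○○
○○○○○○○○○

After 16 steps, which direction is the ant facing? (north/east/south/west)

step 0: ○○○○○○○○○
○○○○○○○○○
○○○○○○○○○
○○○○<○○○○
○○○○○○○○○
○○○○○○○○○
step 1: ○○○○○○○○○
○○○○○○○○○
○○○○^○○○○
○○○○●○○○○
○○○○○○○○○
○○○○○○○○○
step 2: ○○○○○○○○○
○○○○○○○○○
○○○○●>○○○
○○○○●○○○○
○○○○○○○○○
○○○○○○○○○
step 3: ○○○○○○○○○
○○○○○○○○○
○○○○●●○○○
○○○○●v○○○
○○○○○○○○○
○○○○○○○○○
step 4: ○○○○○○○○○
○○○○○○○○○
○○○○●●○○○
○○○○<●○○○
○○○○○○○○○
○○○○○○○○○
step 5: ○○○○○○○○○
○○○○○○○○○
○○○○●●○○○
○○○○○●○○○
○○○○v○○○○
○○○○○○○○○
step 6: ○○○○○○○○○
○○○○○○○○○
○○○○●●○○○
○○○○○●○○○
○○○<●○○○○
○○○○○○○○○
step 7: ○○○○○○○○○
○○○○○○○○○
○○○○●●○○○
○○○^○●○○○
○○○●●○○○○
○○○○○○○○○
step 8: ○○○○○○○○○
○○○○○○○○○
○○○○●●○○○
○○○●>●○○○
○○○●●○○○○
○○○○○○○○○
step 9: ○○○○○○○○○
○○○○○○○○○
○○○○●●○○○
○○○●●●○○○
○○○●v○○○○
○○○○○○○○○
step 10: ○○○○○○○○○
○○○○○○○○○
○○○○●●○○○
○○○●●●○○○
○○○●○>○○○
○○○○○○○○○
step 11: ○○○○○○○○○
○○○○○○○○○
○○○○●●○○○
○○○●●●○○○
○○○●○●○○○
○○○○○v○○○
step 12: ○○○○○○○○○
○○○○○○○○○
○○○○●●○○○
○○○●●●○○○
○○○●○●○○○
○○○○<●○○○
step 13: ○○○○○○○○○
○○○○○○○○○
○○○○●●○○○
○○○●●●○○○
○○○●^●○○○
○○○○●●○○○
step 14: ○○○○○○○○○
○○○○○○○○○
○○○○●●○○○
○○○●●●○○○
○○○●●>○○○
○○○○●●○○○
step 15: ○○○○○○○○○
○○○○○○○○○
○○○○●●○○○
○○○●●^○○○
○○○●●○○○○
○○○○●●○○○
step 16: ○○○○○○○○○
○○○○○○○○○
○○○○●●○○○
○○○●<○○○○
○○○●●○○○○
○○○○●●○○○

west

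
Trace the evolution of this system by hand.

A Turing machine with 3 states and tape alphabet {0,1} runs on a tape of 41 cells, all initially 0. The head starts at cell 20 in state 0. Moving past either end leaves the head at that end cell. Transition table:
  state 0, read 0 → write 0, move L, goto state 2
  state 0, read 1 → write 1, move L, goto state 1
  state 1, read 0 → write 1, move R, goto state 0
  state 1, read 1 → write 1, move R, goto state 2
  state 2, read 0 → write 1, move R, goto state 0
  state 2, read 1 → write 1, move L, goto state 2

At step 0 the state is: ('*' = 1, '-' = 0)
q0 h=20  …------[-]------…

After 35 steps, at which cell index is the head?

0) q0 h=20  …------[-]------…
1) q2 h=19  …------[-]------…
2) q0 h=20  …-----*[-]------…
3) q2 h=19  …------[*]------…
4) q2 h=18  …------[-]*-----…
5) q0 h=19  …-----*[*]------…
6) q1 h=18  …------[*]*-----…
7) q2 h=19  …-----*[*]------…
8) q2 h=18  …------[*]*-----…
9) q2 h=17  …------[-]**----…
10) q0 h=18  …-----*[*]*-----…
11) q1 h=17  …------[*]**----…
12) q2 h=18  …-----*[*]*-----…
13) q2 h=17  …------[*]**----…
14) q2 h=16  …------[-]***---…
15) q0 h=17  …-----*[*]**----…
16) q1 h=16  …------[*]***---…
17) q2 h=17  …-----*[*]**----…
18) q2 h=16  …------[*]***---…
19) q2 h=15  …------[-]****--…
20) q0 h=16  …-----*[*]***---…
21) q1 h=15  …------[*]****--…
22) q2 h=16  …-----*[*]***---…
23) q2 h=15  …------[*]****--…
24) q2 h=14  …------[-]*****-…
25) q0 h=15  …-----*[*]****--…
26) q1 h=14  …------[*]*****-…
27) q2 h=15  …-----*[*]****--…
28) q2 h=14  …------[*]*****-…
29) q2 h=13  …------[-]******…
30) q0 h=14  …-----*[*]*****-…
31) q1 h=13  …------[*]******…
32) q2 h=14  …-----*[*]*****-…
33) q2 h=13  …------[*]******…
34) q2 h=12  …------[-]******…
35) q0 h=13  …-----*[*]******…

13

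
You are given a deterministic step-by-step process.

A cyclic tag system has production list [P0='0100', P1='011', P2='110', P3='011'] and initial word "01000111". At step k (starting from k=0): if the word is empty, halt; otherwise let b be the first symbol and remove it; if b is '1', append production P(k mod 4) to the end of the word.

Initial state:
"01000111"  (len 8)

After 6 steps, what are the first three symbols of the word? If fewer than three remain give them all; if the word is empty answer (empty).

110

t=0: "01000111"  (len 8)
t=1: "1000111"  (len 7)
t=2: "000111011"  (len 9)
t=3: "00111011"  (len 8)
t=4: "0111011"  (len 7)
t=5: "111011"  (len 6)
t=6: "11011011"  (len 8)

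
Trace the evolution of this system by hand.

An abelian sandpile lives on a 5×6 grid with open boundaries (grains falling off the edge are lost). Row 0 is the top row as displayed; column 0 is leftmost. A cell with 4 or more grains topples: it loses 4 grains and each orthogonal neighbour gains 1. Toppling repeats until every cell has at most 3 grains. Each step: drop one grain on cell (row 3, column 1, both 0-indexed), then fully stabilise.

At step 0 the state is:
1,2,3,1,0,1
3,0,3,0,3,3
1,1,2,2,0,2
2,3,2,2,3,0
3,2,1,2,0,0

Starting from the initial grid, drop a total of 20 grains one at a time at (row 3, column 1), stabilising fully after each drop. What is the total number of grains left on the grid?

50

[0] 1,2,3,1,0,1
3,0,3,0,3,3
1,1,2,2,0,2
2,3,2,2,3,0
3,2,1,2,0,0
[1] 1,2,3,1,0,1
3,0,3,0,3,3
1,2,2,2,0,2
3,0,3,2,3,0
3,3,1,2,0,0
[2] 1,2,3,1,0,1
3,0,3,0,3,3
1,2,2,2,0,2
3,1,3,2,3,0
3,3,1,2,0,0
[3] 1,2,3,1,0,1
3,0,3,0,3,3
1,2,2,2,0,2
3,2,3,2,3,0
3,3,1,2,0,0
[4] 1,2,3,1,0,1
3,0,3,0,3,3
1,2,2,2,0,2
3,3,3,2,3,0
3,3,1,2,0,0
[5] 1,2,3,1,0,1
3,0,3,0,3,3
2,3,3,2,0,2
1,3,0,3,3,0
1,1,3,2,0,0
[6] 1,3,0,2,0,1
3,2,1,1,3,3
3,1,1,3,0,2
2,1,2,3,3,0
1,2,3,2,0,0
[7] 1,3,0,2,0,1
3,2,1,1,3,3
3,1,1,3,0,2
2,2,2,3,3,0
1,2,3,2,0,0
[8] 1,3,0,2,0,1
3,2,1,1,3,3
3,1,1,3,0,2
2,3,2,3,3,0
1,2,3,2,0,0
[9] 1,3,0,2,0,1
3,2,1,1,3,3
3,2,1,3,0,2
3,0,3,3,3,0
1,3,3,2,0,0
[10] 1,3,0,2,0,1
3,2,1,1,3,3
3,2,1,3,0,2
3,1,3,3,3,0
1,3,3,2,0,0
[11] 1,3,0,2,0,1
3,2,1,1,3,3
3,2,1,3,0,2
3,2,3,3,3,0
1,3,3,2,0,0
[12] 1,3,0,2,0,1
3,2,1,1,3,3
3,2,1,3,0,2
3,3,3,3,3,0
1,3,3,2,0,0
[13] 3,0,1,2,0,1
1,1,3,2,3,3
2,3,1,2,2,2
2,1,1,0,1,1
3,2,3,1,2,0
[14] 3,0,1,2,0,1
1,1,3,2,3,3
2,3,1,2,2,2
2,2,1,0,1,1
3,2,3,1,2,0
[15] 3,0,1,2,0,1
1,1,3,2,3,3
2,3,1,2,2,2
2,3,1,0,1,1
3,2,3,1,2,0
[16] 3,0,1,2,0,1
1,2,3,2,3,3
3,0,2,2,2,2
3,1,2,0,1,1
3,3,3,1,2,0
[17] 3,0,1,2,0,1
1,2,3,2,3,3
3,0,2,2,2,2
3,2,2,0,1,1
3,3,3,1,2,0
[18] 3,0,1,2,0,1
1,2,3,2,3,3
3,0,2,2,2,2
3,3,2,0,1,1
3,3,3,1,2,0
[19] 3,0,1,2,0,1
2,2,3,2,3,3
0,2,3,2,2,2
2,3,0,1,1,1
1,2,1,2,2,0
[20] 3,0,1,2,0,1
2,2,3,2,3,3
0,3,3,2,2,2
3,0,1,1,1,1
1,3,1,2,2,0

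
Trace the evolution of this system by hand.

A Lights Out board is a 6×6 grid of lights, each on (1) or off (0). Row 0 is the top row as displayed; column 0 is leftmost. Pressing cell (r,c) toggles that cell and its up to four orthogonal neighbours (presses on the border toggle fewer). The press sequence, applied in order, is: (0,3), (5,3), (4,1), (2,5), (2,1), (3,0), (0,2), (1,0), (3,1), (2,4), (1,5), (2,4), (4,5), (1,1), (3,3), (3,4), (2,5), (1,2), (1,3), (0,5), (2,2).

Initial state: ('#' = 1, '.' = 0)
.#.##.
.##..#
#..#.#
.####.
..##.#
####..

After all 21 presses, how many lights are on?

16

step 0: .#.##.
.##..#
#..#.#
.####.
..##.#
####..
step 1: .##...
.###.#
#..#.#
.####.
..##.#
####..
step 2: .##...
.###.#
#..#.#
.####.
..#..#
##..#.
step 3: .##...
.###.#
#..#.#
..###.
##...#
#...#.
step 4: .##...
.###..
#..##.
..####
##...#
#...#.
step 5: .##...
..##..
.####.
.#####
##...#
#...#.
step 6: .##...
..##..
#####.
#.####
.#...#
#...#.
step 7: ...#..
...#..
#####.
#.####
.#...#
#...#.
step 8: #..#..
##.#..
.####.
#.####
.#...#
#...#.
step 9: #..#..
##.#..
..###.
.#.###
.....#
#...#.
step 10: #..#..
##.##.
..#..#
.#.#.#
.....#
#...#.
step 11: #..#.#
##.#.#
..#...
.#.#.#
.....#
#...#.
step 12: #..#.#
##.###
..####
.#.###
.....#
#...#.
step 13: #..#.#
##.###
..####
.#.##.
....#.
#...##
step 14: ##.#.#
..####
.#####
.#.##.
....#.
#...##
step 15: ##.#.#
..####
.##.##
.##...
...##.
#...##
step 16: ##.#.#
..####
.##..#
.#####
...#..
#...##
step 17: ##.#.#
..###.
.##.#.
.####.
...#..
#...##
step 18: ####.#
.#..#.
.#..#.
.####.
...#..
#...##
step 19: ###..#
.###..
.#.##.
.####.
...#..
#...##
step 20: ###.#.
.###.#
.#.##.
.####.
...#..
#...##
step 21: ###.#.
.#.#.#
..#.#.
.#.##.
...#..
#...##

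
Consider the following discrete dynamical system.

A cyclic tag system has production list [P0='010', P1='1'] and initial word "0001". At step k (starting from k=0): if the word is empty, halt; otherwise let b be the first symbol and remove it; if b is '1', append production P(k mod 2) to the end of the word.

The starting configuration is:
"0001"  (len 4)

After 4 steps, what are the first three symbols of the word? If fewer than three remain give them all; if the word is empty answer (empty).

1

k=0  "0001"  (len 4)
k=1  "001"  (len 3)
k=2  "01"  (len 2)
k=3  "1"  (len 1)
k=4  "1"  (len 1)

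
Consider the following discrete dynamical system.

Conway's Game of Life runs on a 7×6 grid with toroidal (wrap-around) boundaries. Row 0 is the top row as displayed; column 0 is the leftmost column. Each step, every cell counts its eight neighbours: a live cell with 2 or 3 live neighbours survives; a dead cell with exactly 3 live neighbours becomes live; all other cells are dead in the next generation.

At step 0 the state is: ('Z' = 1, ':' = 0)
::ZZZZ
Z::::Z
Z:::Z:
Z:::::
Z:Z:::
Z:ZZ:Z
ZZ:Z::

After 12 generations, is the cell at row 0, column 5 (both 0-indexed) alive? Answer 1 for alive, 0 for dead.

0

gen 0: ::ZZZZ
Z::::Z
Z:::Z:
Z:::::
Z:Z:::
Z:ZZ:Z
ZZ:Z::
gen 1: ::ZZ::
ZZ::::
ZZ::::
Z:::::
Z:ZZ::
:::ZZZ
::::::
gen 2: :ZZ:::
Z:::::
:::::Z
Z:Z::Z
ZZZZ::
::ZZZZ
::Z:::
gen 3: :ZZ:::
ZZ::::
:Z:::Z
::ZZZZ
::::::
Z:::ZZ
::::Z:
gen 4: ZZZ:::
::::::
:Z:Z:Z
Z:ZZZZ
Z:::::
::::ZZ
ZZ:ZZ:
gen 5: Z:ZZ:Z
::::::
:Z:Z:Z
::ZZ::
ZZ::::
:Z:ZZ:
:::ZZ:
gen 6: ::ZZ:Z
:Z:Z:Z
:::ZZ:
:::ZZ:
ZZ::Z:
ZZ:ZZZ
ZZ::::
gen 7: :::Z:Z
Z::::Z
:::::Z
::Z:::
:Z::::
:::ZZ:
::::::
gen 8: Z:::ZZ
Z::::Z
Z::::Z
::::::
::ZZ::
::::::
:::Z::
gen 9: Z:::Z:
:Z::::
Z::::Z
::::::
::::::
::ZZ::
::::ZZ
gen 10: Z:::Z:
:Z::::
Z:::::
::::::
::::::
:::ZZ:
::::ZZ
gen 11: Z:::Z:
ZZ:::Z
::::::
::::::
::::::
:::ZZZ
::::::
gen 12: ZZ::::
ZZ:::Z
Z:::::
::::::
::::Z:
::::Z:
:::Z::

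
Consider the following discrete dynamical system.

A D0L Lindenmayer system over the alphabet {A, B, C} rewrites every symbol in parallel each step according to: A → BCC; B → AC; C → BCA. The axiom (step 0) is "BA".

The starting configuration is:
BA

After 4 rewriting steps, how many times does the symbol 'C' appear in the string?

48

k=0  BA
k=1  ACBCC
k=2  BCCBCAACBCABCA
k=3  ACBCABCAACBCABCCBCCBCAACBCABCCACBCABCC
k=4  BCCBCAACBCABCCACBCABCCBCCBCAACBCABCCACBCABCAACBCABCAACBCABCCBCCBCAACBCABCCACBCABCABCCBCAACBCABCCACBCABCA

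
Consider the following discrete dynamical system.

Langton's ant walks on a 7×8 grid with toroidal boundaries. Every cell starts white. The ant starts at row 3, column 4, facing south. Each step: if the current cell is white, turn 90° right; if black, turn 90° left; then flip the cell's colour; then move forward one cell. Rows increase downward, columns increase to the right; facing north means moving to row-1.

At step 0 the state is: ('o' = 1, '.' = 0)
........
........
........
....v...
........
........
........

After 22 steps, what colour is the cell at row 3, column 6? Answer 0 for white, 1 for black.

1

k=0  ........
........
........
....v...
........
........
........
k=1  ........
........
........
...<o...
........
........
........
k=2  ........
........
...^....
...oo...
........
........
........
k=3  ........
........
...o>...
...oo...
........
........
........
k=4  ........
........
...oo...
...ov...
........
........
........
k=5  ........
........
...oo...
...o.>..
........
........
........
k=6  ........
........
...oo...
...o.o..
.....v..
........
........
k=7  ........
........
...oo...
...o.o..
....<o..
........
........
k=8  ........
........
...oo...
...o^o..
....oo..
........
........
k=9  ........
........
...oo...
...oo>..
....oo..
........
........
k=10  ........
........
...oo^..
...oo...
....oo..
........
........
k=11  ........
........
...ooo>.
...oo...
....oo..
........
........
k=12  ........
........
...oooo.
...oo.v.
....oo..
........
........
k=13  ........
........
...oooo.
...oo<o.
....oo..
........
........
k=14  ........
........
...oo^o.
...oooo.
....oo..
........
........
k=15  ........
........
...o<.o.
...oooo.
....oo..
........
........
k=16  ........
........
...o..o.
...ovoo.
....oo..
........
........
k=17  ........
........
...o..o.
...o.>o.
....oo..
........
........
k=18  ........
........
...o.^o.
...o..o.
....oo..
........
........
k=19  ........
........
...o.o>.
...o..o.
....oo..
........
........
k=20  ........
......^.
...o.o..
...o..o.
....oo..
........
........
k=21  ........
......o>
...o.o..
...o..o.
....oo..
........
........
k=22  ........
......oo
...o.o.v
...o..o.
....oo..
........
........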